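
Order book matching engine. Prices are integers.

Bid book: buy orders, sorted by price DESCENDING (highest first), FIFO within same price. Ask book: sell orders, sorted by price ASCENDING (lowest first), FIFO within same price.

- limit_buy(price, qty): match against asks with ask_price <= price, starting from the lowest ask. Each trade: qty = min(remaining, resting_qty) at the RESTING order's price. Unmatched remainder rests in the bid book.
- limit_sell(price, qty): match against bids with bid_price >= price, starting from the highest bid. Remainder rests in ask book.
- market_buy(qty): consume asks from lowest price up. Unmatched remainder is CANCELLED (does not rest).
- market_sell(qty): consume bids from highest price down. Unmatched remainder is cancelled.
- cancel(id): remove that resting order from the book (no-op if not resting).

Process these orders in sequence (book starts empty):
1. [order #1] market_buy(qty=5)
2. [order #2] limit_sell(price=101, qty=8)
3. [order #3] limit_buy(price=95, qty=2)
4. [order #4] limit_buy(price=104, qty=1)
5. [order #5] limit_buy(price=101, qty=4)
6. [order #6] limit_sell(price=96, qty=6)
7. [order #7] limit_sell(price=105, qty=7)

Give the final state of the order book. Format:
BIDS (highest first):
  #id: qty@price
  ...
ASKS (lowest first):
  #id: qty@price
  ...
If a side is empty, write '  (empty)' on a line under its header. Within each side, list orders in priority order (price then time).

Answer: BIDS (highest first):
  #3: 2@95
ASKS (lowest first):
  #6: 6@96
  #2: 3@101
  #7: 7@105

Derivation:
After op 1 [order #1] market_buy(qty=5): fills=none; bids=[-] asks=[-]
After op 2 [order #2] limit_sell(price=101, qty=8): fills=none; bids=[-] asks=[#2:8@101]
After op 3 [order #3] limit_buy(price=95, qty=2): fills=none; bids=[#3:2@95] asks=[#2:8@101]
After op 4 [order #4] limit_buy(price=104, qty=1): fills=#4x#2:1@101; bids=[#3:2@95] asks=[#2:7@101]
After op 5 [order #5] limit_buy(price=101, qty=4): fills=#5x#2:4@101; bids=[#3:2@95] asks=[#2:3@101]
After op 6 [order #6] limit_sell(price=96, qty=6): fills=none; bids=[#3:2@95] asks=[#6:6@96 #2:3@101]
After op 7 [order #7] limit_sell(price=105, qty=7): fills=none; bids=[#3:2@95] asks=[#6:6@96 #2:3@101 #7:7@105]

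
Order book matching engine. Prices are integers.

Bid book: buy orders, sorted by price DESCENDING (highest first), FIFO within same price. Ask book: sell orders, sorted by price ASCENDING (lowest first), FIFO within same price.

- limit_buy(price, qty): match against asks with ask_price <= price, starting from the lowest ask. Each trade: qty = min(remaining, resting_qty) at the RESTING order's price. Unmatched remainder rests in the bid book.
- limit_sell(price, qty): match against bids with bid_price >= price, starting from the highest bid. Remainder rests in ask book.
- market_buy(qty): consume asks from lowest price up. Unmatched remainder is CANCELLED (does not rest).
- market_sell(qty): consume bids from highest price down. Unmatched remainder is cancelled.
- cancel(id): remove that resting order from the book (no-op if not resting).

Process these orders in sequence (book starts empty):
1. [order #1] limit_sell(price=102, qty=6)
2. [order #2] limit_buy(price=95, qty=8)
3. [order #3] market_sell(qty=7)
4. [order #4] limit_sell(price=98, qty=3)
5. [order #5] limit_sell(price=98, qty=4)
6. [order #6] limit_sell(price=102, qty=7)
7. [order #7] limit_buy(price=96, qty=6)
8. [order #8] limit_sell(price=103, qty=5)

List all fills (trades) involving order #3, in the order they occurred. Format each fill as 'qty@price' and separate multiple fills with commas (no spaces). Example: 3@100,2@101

After op 1 [order #1] limit_sell(price=102, qty=6): fills=none; bids=[-] asks=[#1:6@102]
After op 2 [order #2] limit_buy(price=95, qty=8): fills=none; bids=[#2:8@95] asks=[#1:6@102]
After op 3 [order #3] market_sell(qty=7): fills=#2x#3:7@95; bids=[#2:1@95] asks=[#1:6@102]
After op 4 [order #4] limit_sell(price=98, qty=3): fills=none; bids=[#2:1@95] asks=[#4:3@98 #1:6@102]
After op 5 [order #5] limit_sell(price=98, qty=4): fills=none; bids=[#2:1@95] asks=[#4:3@98 #5:4@98 #1:6@102]
After op 6 [order #6] limit_sell(price=102, qty=7): fills=none; bids=[#2:1@95] asks=[#4:3@98 #5:4@98 #1:6@102 #6:7@102]
After op 7 [order #7] limit_buy(price=96, qty=6): fills=none; bids=[#7:6@96 #2:1@95] asks=[#4:3@98 #5:4@98 #1:6@102 #6:7@102]
After op 8 [order #8] limit_sell(price=103, qty=5): fills=none; bids=[#7:6@96 #2:1@95] asks=[#4:3@98 #5:4@98 #1:6@102 #6:7@102 #8:5@103]

Answer: 7@95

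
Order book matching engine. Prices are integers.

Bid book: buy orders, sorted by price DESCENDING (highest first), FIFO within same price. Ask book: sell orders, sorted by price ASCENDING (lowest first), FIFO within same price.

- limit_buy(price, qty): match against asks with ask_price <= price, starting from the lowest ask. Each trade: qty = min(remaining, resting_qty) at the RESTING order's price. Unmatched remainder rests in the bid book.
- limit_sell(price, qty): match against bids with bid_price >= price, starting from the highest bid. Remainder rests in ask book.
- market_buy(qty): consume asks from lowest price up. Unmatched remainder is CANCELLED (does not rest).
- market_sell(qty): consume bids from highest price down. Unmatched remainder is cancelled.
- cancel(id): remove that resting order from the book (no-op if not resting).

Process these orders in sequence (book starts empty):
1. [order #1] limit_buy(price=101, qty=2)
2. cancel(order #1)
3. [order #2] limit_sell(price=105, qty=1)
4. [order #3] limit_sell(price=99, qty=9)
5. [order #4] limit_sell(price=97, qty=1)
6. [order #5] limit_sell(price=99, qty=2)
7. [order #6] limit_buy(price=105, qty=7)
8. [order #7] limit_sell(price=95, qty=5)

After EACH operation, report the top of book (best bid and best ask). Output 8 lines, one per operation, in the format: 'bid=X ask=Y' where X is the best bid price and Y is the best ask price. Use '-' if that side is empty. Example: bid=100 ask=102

Answer: bid=101 ask=-
bid=- ask=-
bid=- ask=105
bid=- ask=99
bid=- ask=97
bid=- ask=97
bid=- ask=99
bid=- ask=95

Derivation:
After op 1 [order #1] limit_buy(price=101, qty=2): fills=none; bids=[#1:2@101] asks=[-]
After op 2 cancel(order #1): fills=none; bids=[-] asks=[-]
After op 3 [order #2] limit_sell(price=105, qty=1): fills=none; bids=[-] asks=[#2:1@105]
After op 4 [order #3] limit_sell(price=99, qty=9): fills=none; bids=[-] asks=[#3:9@99 #2:1@105]
After op 5 [order #4] limit_sell(price=97, qty=1): fills=none; bids=[-] asks=[#4:1@97 #3:9@99 #2:1@105]
After op 6 [order #5] limit_sell(price=99, qty=2): fills=none; bids=[-] asks=[#4:1@97 #3:9@99 #5:2@99 #2:1@105]
After op 7 [order #6] limit_buy(price=105, qty=7): fills=#6x#4:1@97 #6x#3:6@99; bids=[-] asks=[#3:3@99 #5:2@99 #2:1@105]
After op 8 [order #7] limit_sell(price=95, qty=5): fills=none; bids=[-] asks=[#7:5@95 #3:3@99 #5:2@99 #2:1@105]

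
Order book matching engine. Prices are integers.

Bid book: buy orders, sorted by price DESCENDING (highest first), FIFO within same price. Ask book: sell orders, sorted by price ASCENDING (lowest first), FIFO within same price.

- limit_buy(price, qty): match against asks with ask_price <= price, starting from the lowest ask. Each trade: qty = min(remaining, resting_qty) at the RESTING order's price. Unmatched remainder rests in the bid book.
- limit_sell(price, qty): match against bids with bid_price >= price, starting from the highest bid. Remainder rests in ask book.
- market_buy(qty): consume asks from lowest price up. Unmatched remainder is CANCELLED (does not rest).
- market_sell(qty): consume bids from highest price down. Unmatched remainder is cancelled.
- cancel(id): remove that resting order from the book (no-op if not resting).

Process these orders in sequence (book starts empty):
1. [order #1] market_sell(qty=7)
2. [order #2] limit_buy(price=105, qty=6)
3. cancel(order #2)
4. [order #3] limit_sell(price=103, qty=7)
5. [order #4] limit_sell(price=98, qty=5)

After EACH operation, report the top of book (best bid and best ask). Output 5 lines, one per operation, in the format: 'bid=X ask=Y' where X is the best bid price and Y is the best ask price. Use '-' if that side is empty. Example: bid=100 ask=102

Answer: bid=- ask=-
bid=105 ask=-
bid=- ask=-
bid=- ask=103
bid=- ask=98

Derivation:
After op 1 [order #1] market_sell(qty=7): fills=none; bids=[-] asks=[-]
After op 2 [order #2] limit_buy(price=105, qty=6): fills=none; bids=[#2:6@105] asks=[-]
After op 3 cancel(order #2): fills=none; bids=[-] asks=[-]
After op 4 [order #3] limit_sell(price=103, qty=7): fills=none; bids=[-] asks=[#3:7@103]
After op 5 [order #4] limit_sell(price=98, qty=5): fills=none; bids=[-] asks=[#4:5@98 #3:7@103]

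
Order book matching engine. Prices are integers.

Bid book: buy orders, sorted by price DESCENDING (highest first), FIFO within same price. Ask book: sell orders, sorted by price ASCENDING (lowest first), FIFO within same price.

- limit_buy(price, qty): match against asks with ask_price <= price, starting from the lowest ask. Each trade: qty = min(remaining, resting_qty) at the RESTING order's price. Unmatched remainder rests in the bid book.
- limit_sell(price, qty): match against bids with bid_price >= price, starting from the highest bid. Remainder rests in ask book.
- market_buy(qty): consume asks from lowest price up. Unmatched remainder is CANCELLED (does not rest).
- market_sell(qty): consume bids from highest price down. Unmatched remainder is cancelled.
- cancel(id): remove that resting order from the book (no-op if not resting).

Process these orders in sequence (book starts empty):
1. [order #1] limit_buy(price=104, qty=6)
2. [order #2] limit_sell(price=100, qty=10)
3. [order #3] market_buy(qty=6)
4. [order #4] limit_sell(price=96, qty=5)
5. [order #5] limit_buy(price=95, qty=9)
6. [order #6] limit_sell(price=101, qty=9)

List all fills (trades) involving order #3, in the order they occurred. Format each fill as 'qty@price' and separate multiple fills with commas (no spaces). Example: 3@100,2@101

After op 1 [order #1] limit_buy(price=104, qty=6): fills=none; bids=[#1:6@104] asks=[-]
After op 2 [order #2] limit_sell(price=100, qty=10): fills=#1x#2:6@104; bids=[-] asks=[#2:4@100]
After op 3 [order #3] market_buy(qty=6): fills=#3x#2:4@100; bids=[-] asks=[-]
After op 4 [order #4] limit_sell(price=96, qty=5): fills=none; bids=[-] asks=[#4:5@96]
After op 5 [order #5] limit_buy(price=95, qty=9): fills=none; bids=[#5:9@95] asks=[#4:5@96]
After op 6 [order #6] limit_sell(price=101, qty=9): fills=none; bids=[#5:9@95] asks=[#4:5@96 #6:9@101]

Answer: 4@100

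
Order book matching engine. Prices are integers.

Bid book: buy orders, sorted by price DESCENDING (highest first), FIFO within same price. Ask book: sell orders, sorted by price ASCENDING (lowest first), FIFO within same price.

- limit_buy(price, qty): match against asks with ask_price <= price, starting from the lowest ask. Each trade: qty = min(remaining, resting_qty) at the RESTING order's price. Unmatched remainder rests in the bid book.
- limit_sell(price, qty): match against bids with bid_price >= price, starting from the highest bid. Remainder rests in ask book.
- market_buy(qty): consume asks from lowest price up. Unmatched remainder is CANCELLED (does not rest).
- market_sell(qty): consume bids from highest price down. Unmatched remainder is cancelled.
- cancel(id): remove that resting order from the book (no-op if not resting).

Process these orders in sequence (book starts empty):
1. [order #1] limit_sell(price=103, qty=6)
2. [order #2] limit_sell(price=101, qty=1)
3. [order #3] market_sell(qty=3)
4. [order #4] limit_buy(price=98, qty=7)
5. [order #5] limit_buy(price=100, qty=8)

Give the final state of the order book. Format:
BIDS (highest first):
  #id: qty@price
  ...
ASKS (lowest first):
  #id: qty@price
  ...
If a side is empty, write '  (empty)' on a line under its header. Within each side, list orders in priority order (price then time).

After op 1 [order #1] limit_sell(price=103, qty=6): fills=none; bids=[-] asks=[#1:6@103]
After op 2 [order #2] limit_sell(price=101, qty=1): fills=none; bids=[-] asks=[#2:1@101 #1:6@103]
After op 3 [order #3] market_sell(qty=3): fills=none; bids=[-] asks=[#2:1@101 #1:6@103]
After op 4 [order #4] limit_buy(price=98, qty=7): fills=none; bids=[#4:7@98] asks=[#2:1@101 #1:6@103]
After op 5 [order #5] limit_buy(price=100, qty=8): fills=none; bids=[#5:8@100 #4:7@98] asks=[#2:1@101 #1:6@103]

Answer: BIDS (highest first):
  #5: 8@100
  #4: 7@98
ASKS (lowest first):
  #2: 1@101
  #1: 6@103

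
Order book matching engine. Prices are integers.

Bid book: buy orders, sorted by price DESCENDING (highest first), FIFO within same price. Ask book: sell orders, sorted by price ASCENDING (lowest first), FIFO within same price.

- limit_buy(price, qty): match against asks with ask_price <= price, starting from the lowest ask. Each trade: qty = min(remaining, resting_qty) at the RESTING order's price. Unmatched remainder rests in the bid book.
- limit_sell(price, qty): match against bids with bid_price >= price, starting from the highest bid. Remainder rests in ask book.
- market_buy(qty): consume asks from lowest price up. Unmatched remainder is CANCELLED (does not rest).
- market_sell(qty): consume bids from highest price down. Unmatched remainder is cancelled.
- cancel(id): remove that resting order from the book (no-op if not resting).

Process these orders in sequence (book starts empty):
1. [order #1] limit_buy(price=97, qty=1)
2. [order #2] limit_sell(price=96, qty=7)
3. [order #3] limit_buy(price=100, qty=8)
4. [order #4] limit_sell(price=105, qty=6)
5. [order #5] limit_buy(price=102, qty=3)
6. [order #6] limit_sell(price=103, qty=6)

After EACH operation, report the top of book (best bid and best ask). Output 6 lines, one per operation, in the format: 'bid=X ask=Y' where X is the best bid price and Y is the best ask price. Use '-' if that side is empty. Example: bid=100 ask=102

Answer: bid=97 ask=-
bid=- ask=96
bid=100 ask=-
bid=100 ask=105
bid=102 ask=105
bid=102 ask=103

Derivation:
After op 1 [order #1] limit_buy(price=97, qty=1): fills=none; bids=[#1:1@97] asks=[-]
After op 2 [order #2] limit_sell(price=96, qty=7): fills=#1x#2:1@97; bids=[-] asks=[#2:6@96]
After op 3 [order #3] limit_buy(price=100, qty=8): fills=#3x#2:6@96; bids=[#3:2@100] asks=[-]
After op 4 [order #4] limit_sell(price=105, qty=6): fills=none; bids=[#3:2@100] asks=[#4:6@105]
After op 5 [order #5] limit_buy(price=102, qty=3): fills=none; bids=[#5:3@102 #3:2@100] asks=[#4:6@105]
After op 6 [order #6] limit_sell(price=103, qty=6): fills=none; bids=[#5:3@102 #3:2@100] asks=[#6:6@103 #4:6@105]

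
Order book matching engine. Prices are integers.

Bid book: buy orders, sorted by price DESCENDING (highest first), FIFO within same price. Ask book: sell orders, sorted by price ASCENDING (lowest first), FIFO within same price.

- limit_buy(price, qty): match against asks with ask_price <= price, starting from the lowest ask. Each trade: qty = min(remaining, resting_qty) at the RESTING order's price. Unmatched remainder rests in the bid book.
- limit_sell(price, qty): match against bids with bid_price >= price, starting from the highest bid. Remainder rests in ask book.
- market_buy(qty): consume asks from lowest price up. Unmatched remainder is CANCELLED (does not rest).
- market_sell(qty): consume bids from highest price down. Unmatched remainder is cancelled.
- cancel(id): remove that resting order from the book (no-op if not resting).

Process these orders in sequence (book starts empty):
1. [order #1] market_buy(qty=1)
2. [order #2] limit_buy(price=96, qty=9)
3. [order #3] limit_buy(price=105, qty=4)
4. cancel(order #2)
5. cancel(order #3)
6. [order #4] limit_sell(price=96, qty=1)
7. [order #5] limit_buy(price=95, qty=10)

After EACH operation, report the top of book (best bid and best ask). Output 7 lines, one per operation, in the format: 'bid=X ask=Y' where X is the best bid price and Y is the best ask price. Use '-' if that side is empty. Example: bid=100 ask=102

After op 1 [order #1] market_buy(qty=1): fills=none; bids=[-] asks=[-]
After op 2 [order #2] limit_buy(price=96, qty=9): fills=none; bids=[#2:9@96] asks=[-]
After op 3 [order #3] limit_buy(price=105, qty=4): fills=none; bids=[#3:4@105 #2:9@96] asks=[-]
After op 4 cancel(order #2): fills=none; bids=[#3:4@105] asks=[-]
After op 5 cancel(order #3): fills=none; bids=[-] asks=[-]
After op 6 [order #4] limit_sell(price=96, qty=1): fills=none; bids=[-] asks=[#4:1@96]
After op 7 [order #5] limit_buy(price=95, qty=10): fills=none; bids=[#5:10@95] asks=[#4:1@96]

Answer: bid=- ask=-
bid=96 ask=-
bid=105 ask=-
bid=105 ask=-
bid=- ask=-
bid=- ask=96
bid=95 ask=96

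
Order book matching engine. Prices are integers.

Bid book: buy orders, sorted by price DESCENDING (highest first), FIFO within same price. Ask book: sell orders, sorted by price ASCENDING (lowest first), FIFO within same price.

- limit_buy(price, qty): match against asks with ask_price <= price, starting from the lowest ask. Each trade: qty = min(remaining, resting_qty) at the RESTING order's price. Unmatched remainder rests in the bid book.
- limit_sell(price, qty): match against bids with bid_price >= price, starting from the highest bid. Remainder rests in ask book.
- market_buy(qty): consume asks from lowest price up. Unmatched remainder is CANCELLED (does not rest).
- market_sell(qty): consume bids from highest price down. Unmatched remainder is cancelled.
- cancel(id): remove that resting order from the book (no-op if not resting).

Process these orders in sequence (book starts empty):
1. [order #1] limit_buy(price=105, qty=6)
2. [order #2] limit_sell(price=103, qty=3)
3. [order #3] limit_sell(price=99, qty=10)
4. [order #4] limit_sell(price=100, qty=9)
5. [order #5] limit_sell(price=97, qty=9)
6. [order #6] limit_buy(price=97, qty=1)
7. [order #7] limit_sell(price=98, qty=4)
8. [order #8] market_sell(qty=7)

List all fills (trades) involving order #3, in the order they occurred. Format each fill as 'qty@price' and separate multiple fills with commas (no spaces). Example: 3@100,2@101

Answer: 3@105

Derivation:
After op 1 [order #1] limit_buy(price=105, qty=6): fills=none; bids=[#1:6@105] asks=[-]
After op 2 [order #2] limit_sell(price=103, qty=3): fills=#1x#2:3@105; bids=[#1:3@105] asks=[-]
After op 3 [order #3] limit_sell(price=99, qty=10): fills=#1x#3:3@105; bids=[-] asks=[#3:7@99]
After op 4 [order #4] limit_sell(price=100, qty=9): fills=none; bids=[-] asks=[#3:7@99 #4:9@100]
After op 5 [order #5] limit_sell(price=97, qty=9): fills=none; bids=[-] asks=[#5:9@97 #3:7@99 #4:9@100]
After op 6 [order #6] limit_buy(price=97, qty=1): fills=#6x#5:1@97; bids=[-] asks=[#5:8@97 #3:7@99 #4:9@100]
After op 7 [order #7] limit_sell(price=98, qty=4): fills=none; bids=[-] asks=[#5:8@97 #7:4@98 #3:7@99 #4:9@100]
After op 8 [order #8] market_sell(qty=7): fills=none; bids=[-] asks=[#5:8@97 #7:4@98 #3:7@99 #4:9@100]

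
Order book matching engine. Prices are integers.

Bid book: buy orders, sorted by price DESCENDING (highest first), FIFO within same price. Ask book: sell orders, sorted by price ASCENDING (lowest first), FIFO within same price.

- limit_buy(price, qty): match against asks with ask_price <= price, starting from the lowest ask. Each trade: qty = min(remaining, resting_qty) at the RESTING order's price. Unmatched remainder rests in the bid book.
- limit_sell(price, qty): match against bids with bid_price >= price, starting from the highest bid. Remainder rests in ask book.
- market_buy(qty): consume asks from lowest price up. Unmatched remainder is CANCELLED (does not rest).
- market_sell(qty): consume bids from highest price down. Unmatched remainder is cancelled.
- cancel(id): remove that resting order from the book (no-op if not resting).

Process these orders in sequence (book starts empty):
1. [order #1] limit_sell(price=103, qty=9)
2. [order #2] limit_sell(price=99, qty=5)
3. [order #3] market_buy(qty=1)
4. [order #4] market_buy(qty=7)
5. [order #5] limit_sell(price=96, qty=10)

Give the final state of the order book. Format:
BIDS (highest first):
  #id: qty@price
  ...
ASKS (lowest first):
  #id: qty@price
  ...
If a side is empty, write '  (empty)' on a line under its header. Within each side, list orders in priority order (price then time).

Answer: BIDS (highest first):
  (empty)
ASKS (lowest first):
  #5: 10@96
  #1: 6@103

Derivation:
After op 1 [order #1] limit_sell(price=103, qty=9): fills=none; bids=[-] asks=[#1:9@103]
After op 2 [order #2] limit_sell(price=99, qty=5): fills=none; bids=[-] asks=[#2:5@99 #1:9@103]
After op 3 [order #3] market_buy(qty=1): fills=#3x#2:1@99; bids=[-] asks=[#2:4@99 #1:9@103]
After op 4 [order #4] market_buy(qty=7): fills=#4x#2:4@99 #4x#1:3@103; bids=[-] asks=[#1:6@103]
After op 5 [order #5] limit_sell(price=96, qty=10): fills=none; bids=[-] asks=[#5:10@96 #1:6@103]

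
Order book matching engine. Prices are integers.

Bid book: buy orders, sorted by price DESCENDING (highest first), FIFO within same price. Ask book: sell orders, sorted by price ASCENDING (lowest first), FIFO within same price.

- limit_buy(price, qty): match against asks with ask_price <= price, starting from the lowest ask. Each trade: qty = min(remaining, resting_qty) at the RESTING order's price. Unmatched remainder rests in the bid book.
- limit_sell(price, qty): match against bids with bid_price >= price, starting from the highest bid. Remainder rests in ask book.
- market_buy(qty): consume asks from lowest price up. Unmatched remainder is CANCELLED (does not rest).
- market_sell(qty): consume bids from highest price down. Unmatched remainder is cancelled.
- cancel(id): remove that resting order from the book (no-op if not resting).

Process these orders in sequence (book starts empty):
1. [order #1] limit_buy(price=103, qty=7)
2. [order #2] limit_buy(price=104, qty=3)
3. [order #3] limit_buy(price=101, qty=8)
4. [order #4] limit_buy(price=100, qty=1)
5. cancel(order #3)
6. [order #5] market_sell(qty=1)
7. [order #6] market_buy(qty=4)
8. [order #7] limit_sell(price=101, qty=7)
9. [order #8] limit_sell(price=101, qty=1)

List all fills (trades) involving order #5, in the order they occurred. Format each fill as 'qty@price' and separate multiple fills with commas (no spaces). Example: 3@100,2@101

After op 1 [order #1] limit_buy(price=103, qty=7): fills=none; bids=[#1:7@103] asks=[-]
After op 2 [order #2] limit_buy(price=104, qty=3): fills=none; bids=[#2:3@104 #1:7@103] asks=[-]
After op 3 [order #3] limit_buy(price=101, qty=8): fills=none; bids=[#2:3@104 #1:7@103 #3:8@101] asks=[-]
After op 4 [order #4] limit_buy(price=100, qty=1): fills=none; bids=[#2:3@104 #1:7@103 #3:8@101 #4:1@100] asks=[-]
After op 5 cancel(order #3): fills=none; bids=[#2:3@104 #1:7@103 #4:1@100] asks=[-]
After op 6 [order #5] market_sell(qty=1): fills=#2x#5:1@104; bids=[#2:2@104 #1:7@103 #4:1@100] asks=[-]
After op 7 [order #6] market_buy(qty=4): fills=none; bids=[#2:2@104 #1:7@103 #4:1@100] asks=[-]
After op 8 [order #7] limit_sell(price=101, qty=7): fills=#2x#7:2@104 #1x#7:5@103; bids=[#1:2@103 #4:1@100] asks=[-]
After op 9 [order #8] limit_sell(price=101, qty=1): fills=#1x#8:1@103; bids=[#1:1@103 #4:1@100] asks=[-]

Answer: 1@104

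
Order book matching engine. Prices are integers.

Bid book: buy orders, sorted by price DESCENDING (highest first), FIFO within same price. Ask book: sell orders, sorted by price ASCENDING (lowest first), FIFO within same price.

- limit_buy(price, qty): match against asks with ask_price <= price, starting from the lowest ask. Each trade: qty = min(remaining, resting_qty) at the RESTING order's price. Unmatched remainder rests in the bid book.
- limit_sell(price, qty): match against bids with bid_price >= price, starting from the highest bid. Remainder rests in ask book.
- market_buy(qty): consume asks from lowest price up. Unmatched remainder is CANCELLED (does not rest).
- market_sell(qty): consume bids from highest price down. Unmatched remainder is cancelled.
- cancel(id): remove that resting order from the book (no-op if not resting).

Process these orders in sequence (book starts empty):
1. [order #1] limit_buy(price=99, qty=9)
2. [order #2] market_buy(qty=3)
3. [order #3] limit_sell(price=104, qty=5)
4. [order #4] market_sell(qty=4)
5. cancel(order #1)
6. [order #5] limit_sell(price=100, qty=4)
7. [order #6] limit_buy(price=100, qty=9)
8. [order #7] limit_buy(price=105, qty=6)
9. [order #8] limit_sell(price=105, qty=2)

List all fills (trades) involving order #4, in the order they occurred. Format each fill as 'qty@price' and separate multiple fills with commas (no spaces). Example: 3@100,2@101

Answer: 4@99

Derivation:
After op 1 [order #1] limit_buy(price=99, qty=9): fills=none; bids=[#1:9@99] asks=[-]
After op 2 [order #2] market_buy(qty=3): fills=none; bids=[#1:9@99] asks=[-]
After op 3 [order #3] limit_sell(price=104, qty=5): fills=none; bids=[#1:9@99] asks=[#3:5@104]
After op 4 [order #4] market_sell(qty=4): fills=#1x#4:4@99; bids=[#1:5@99] asks=[#3:5@104]
After op 5 cancel(order #1): fills=none; bids=[-] asks=[#3:5@104]
After op 6 [order #5] limit_sell(price=100, qty=4): fills=none; bids=[-] asks=[#5:4@100 #3:5@104]
After op 7 [order #6] limit_buy(price=100, qty=9): fills=#6x#5:4@100; bids=[#6:5@100] asks=[#3:5@104]
After op 8 [order #7] limit_buy(price=105, qty=6): fills=#7x#3:5@104; bids=[#7:1@105 #6:5@100] asks=[-]
After op 9 [order #8] limit_sell(price=105, qty=2): fills=#7x#8:1@105; bids=[#6:5@100] asks=[#8:1@105]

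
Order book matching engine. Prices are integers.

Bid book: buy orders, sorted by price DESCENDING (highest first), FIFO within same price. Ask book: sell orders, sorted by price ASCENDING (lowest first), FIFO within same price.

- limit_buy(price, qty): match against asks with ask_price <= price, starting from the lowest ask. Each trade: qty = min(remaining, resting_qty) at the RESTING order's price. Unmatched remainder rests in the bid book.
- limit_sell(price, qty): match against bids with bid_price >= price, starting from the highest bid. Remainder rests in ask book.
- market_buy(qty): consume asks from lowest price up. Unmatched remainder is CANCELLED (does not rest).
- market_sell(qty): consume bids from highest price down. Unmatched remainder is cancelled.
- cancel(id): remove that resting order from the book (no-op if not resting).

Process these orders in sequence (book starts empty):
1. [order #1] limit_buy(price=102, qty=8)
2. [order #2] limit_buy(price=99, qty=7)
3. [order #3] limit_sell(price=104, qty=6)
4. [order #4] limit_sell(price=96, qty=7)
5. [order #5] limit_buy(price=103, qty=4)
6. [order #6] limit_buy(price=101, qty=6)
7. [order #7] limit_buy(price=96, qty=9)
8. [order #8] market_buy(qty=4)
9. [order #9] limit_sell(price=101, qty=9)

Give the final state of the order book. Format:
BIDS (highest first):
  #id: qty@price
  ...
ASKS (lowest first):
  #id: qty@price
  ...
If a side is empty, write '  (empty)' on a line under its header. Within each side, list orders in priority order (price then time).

Answer: BIDS (highest first):
  #6: 2@101
  #2: 7@99
  #7: 9@96
ASKS (lowest first):
  #3: 2@104

Derivation:
After op 1 [order #1] limit_buy(price=102, qty=8): fills=none; bids=[#1:8@102] asks=[-]
After op 2 [order #2] limit_buy(price=99, qty=7): fills=none; bids=[#1:8@102 #2:7@99] asks=[-]
After op 3 [order #3] limit_sell(price=104, qty=6): fills=none; bids=[#1:8@102 #2:7@99] asks=[#3:6@104]
After op 4 [order #4] limit_sell(price=96, qty=7): fills=#1x#4:7@102; bids=[#1:1@102 #2:7@99] asks=[#3:6@104]
After op 5 [order #5] limit_buy(price=103, qty=4): fills=none; bids=[#5:4@103 #1:1@102 #2:7@99] asks=[#3:6@104]
After op 6 [order #6] limit_buy(price=101, qty=6): fills=none; bids=[#5:4@103 #1:1@102 #6:6@101 #2:7@99] asks=[#3:6@104]
After op 7 [order #7] limit_buy(price=96, qty=9): fills=none; bids=[#5:4@103 #1:1@102 #6:6@101 #2:7@99 #7:9@96] asks=[#3:6@104]
After op 8 [order #8] market_buy(qty=4): fills=#8x#3:4@104; bids=[#5:4@103 #1:1@102 #6:6@101 #2:7@99 #7:9@96] asks=[#3:2@104]
After op 9 [order #9] limit_sell(price=101, qty=9): fills=#5x#9:4@103 #1x#9:1@102 #6x#9:4@101; bids=[#6:2@101 #2:7@99 #7:9@96] asks=[#3:2@104]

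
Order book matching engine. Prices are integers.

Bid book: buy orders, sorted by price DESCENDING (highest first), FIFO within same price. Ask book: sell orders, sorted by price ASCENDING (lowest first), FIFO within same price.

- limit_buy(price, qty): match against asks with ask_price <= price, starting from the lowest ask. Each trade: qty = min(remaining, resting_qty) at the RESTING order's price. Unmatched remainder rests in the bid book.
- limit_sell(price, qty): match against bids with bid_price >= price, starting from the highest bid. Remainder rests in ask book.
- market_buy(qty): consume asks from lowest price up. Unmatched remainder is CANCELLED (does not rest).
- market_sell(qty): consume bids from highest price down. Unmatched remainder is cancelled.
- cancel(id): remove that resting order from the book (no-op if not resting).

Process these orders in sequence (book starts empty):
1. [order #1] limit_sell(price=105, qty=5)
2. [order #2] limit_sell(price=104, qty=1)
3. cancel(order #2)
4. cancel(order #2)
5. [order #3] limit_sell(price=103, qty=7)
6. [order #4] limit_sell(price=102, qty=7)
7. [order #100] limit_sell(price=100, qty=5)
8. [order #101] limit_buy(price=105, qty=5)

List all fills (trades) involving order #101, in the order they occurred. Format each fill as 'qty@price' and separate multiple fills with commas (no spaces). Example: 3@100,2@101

After op 1 [order #1] limit_sell(price=105, qty=5): fills=none; bids=[-] asks=[#1:5@105]
After op 2 [order #2] limit_sell(price=104, qty=1): fills=none; bids=[-] asks=[#2:1@104 #1:5@105]
After op 3 cancel(order #2): fills=none; bids=[-] asks=[#1:5@105]
After op 4 cancel(order #2): fills=none; bids=[-] asks=[#1:5@105]
After op 5 [order #3] limit_sell(price=103, qty=7): fills=none; bids=[-] asks=[#3:7@103 #1:5@105]
After op 6 [order #4] limit_sell(price=102, qty=7): fills=none; bids=[-] asks=[#4:7@102 #3:7@103 #1:5@105]
After op 7 [order #100] limit_sell(price=100, qty=5): fills=none; bids=[-] asks=[#100:5@100 #4:7@102 #3:7@103 #1:5@105]
After op 8 [order #101] limit_buy(price=105, qty=5): fills=#101x#100:5@100; bids=[-] asks=[#4:7@102 #3:7@103 #1:5@105]

Answer: 5@100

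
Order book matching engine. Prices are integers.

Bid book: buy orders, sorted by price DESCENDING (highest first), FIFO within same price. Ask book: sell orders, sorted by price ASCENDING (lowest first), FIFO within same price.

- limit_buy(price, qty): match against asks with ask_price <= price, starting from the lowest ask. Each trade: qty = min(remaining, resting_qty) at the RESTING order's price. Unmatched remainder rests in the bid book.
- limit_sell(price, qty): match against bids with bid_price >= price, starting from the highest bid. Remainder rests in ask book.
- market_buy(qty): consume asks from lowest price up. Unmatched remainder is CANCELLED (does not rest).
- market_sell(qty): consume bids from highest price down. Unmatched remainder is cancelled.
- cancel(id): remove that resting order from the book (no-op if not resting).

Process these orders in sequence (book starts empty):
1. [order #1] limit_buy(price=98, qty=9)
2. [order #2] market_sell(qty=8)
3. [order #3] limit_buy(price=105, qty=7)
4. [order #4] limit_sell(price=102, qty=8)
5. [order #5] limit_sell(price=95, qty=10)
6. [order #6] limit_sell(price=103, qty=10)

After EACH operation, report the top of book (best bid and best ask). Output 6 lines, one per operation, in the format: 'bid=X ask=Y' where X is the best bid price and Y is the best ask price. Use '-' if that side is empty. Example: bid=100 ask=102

After op 1 [order #1] limit_buy(price=98, qty=9): fills=none; bids=[#1:9@98] asks=[-]
After op 2 [order #2] market_sell(qty=8): fills=#1x#2:8@98; bids=[#1:1@98] asks=[-]
After op 3 [order #3] limit_buy(price=105, qty=7): fills=none; bids=[#3:7@105 #1:1@98] asks=[-]
After op 4 [order #4] limit_sell(price=102, qty=8): fills=#3x#4:7@105; bids=[#1:1@98] asks=[#4:1@102]
After op 5 [order #5] limit_sell(price=95, qty=10): fills=#1x#5:1@98; bids=[-] asks=[#5:9@95 #4:1@102]
After op 6 [order #6] limit_sell(price=103, qty=10): fills=none; bids=[-] asks=[#5:9@95 #4:1@102 #6:10@103]

Answer: bid=98 ask=-
bid=98 ask=-
bid=105 ask=-
bid=98 ask=102
bid=- ask=95
bid=- ask=95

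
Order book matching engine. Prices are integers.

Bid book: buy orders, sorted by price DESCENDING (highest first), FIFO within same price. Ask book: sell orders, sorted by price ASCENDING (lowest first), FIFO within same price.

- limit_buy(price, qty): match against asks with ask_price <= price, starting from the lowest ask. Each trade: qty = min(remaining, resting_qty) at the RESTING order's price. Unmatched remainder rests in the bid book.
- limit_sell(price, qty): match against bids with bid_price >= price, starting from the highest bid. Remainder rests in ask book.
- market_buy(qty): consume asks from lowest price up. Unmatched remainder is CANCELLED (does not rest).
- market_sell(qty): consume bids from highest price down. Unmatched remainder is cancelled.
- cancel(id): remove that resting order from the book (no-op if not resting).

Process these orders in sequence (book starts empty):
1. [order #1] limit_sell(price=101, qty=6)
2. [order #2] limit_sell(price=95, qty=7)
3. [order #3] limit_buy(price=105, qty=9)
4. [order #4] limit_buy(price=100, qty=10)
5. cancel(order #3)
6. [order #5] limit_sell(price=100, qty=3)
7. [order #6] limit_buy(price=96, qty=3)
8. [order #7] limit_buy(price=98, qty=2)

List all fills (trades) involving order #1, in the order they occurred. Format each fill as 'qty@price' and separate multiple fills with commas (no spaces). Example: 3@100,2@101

After op 1 [order #1] limit_sell(price=101, qty=6): fills=none; bids=[-] asks=[#1:6@101]
After op 2 [order #2] limit_sell(price=95, qty=7): fills=none; bids=[-] asks=[#2:7@95 #1:6@101]
After op 3 [order #3] limit_buy(price=105, qty=9): fills=#3x#2:7@95 #3x#1:2@101; bids=[-] asks=[#1:4@101]
After op 4 [order #4] limit_buy(price=100, qty=10): fills=none; bids=[#4:10@100] asks=[#1:4@101]
After op 5 cancel(order #3): fills=none; bids=[#4:10@100] asks=[#1:4@101]
After op 6 [order #5] limit_sell(price=100, qty=3): fills=#4x#5:3@100; bids=[#4:7@100] asks=[#1:4@101]
After op 7 [order #6] limit_buy(price=96, qty=3): fills=none; bids=[#4:7@100 #6:3@96] asks=[#1:4@101]
After op 8 [order #7] limit_buy(price=98, qty=2): fills=none; bids=[#4:7@100 #7:2@98 #6:3@96] asks=[#1:4@101]

Answer: 2@101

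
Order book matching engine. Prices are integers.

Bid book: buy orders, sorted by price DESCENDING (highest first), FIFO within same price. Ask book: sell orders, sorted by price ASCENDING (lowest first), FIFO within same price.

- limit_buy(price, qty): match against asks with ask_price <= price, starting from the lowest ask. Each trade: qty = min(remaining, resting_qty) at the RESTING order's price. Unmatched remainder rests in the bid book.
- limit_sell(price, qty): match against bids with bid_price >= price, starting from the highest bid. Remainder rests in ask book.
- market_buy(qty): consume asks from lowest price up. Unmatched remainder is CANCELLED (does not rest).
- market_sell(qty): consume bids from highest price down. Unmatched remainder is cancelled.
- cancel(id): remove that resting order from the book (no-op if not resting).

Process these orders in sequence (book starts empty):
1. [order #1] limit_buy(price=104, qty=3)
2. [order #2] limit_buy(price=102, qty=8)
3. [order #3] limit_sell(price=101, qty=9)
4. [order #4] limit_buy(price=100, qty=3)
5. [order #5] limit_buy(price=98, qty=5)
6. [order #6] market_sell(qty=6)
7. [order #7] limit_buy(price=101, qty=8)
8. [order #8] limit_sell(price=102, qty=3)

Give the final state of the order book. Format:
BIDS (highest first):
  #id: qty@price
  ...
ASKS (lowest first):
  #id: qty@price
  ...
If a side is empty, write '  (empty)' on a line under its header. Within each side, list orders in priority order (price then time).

Answer: BIDS (highest first):
  #7: 8@101
  #5: 4@98
ASKS (lowest first):
  #8: 3@102

Derivation:
After op 1 [order #1] limit_buy(price=104, qty=3): fills=none; bids=[#1:3@104] asks=[-]
After op 2 [order #2] limit_buy(price=102, qty=8): fills=none; bids=[#1:3@104 #2:8@102] asks=[-]
After op 3 [order #3] limit_sell(price=101, qty=9): fills=#1x#3:3@104 #2x#3:6@102; bids=[#2:2@102] asks=[-]
After op 4 [order #4] limit_buy(price=100, qty=3): fills=none; bids=[#2:2@102 #4:3@100] asks=[-]
After op 5 [order #5] limit_buy(price=98, qty=5): fills=none; bids=[#2:2@102 #4:3@100 #5:5@98] asks=[-]
After op 6 [order #6] market_sell(qty=6): fills=#2x#6:2@102 #4x#6:3@100 #5x#6:1@98; bids=[#5:4@98] asks=[-]
After op 7 [order #7] limit_buy(price=101, qty=8): fills=none; bids=[#7:8@101 #5:4@98] asks=[-]
After op 8 [order #8] limit_sell(price=102, qty=3): fills=none; bids=[#7:8@101 #5:4@98] asks=[#8:3@102]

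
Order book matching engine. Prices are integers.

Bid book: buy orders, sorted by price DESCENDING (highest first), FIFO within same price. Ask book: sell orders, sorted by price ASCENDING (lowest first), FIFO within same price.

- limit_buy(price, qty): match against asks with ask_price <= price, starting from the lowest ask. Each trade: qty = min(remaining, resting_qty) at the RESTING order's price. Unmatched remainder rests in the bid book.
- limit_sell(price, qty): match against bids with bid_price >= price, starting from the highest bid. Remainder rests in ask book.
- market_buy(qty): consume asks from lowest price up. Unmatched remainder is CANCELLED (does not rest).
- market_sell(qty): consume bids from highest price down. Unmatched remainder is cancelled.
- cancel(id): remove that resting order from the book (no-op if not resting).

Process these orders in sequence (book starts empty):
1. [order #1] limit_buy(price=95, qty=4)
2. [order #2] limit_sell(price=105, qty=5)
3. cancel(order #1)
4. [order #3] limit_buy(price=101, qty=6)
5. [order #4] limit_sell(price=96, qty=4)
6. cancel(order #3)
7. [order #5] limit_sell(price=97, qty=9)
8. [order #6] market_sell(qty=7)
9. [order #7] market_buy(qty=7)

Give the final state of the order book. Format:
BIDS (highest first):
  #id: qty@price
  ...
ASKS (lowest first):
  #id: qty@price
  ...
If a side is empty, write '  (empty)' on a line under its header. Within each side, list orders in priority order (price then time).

Answer: BIDS (highest first):
  (empty)
ASKS (lowest first):
  #5: 2@97
  #2: 5@105

Derivation:
After op 1 [order #1] limit_buy(price=95, qty=4): fills=none; bids=[#1:4@95] asks=[-]
After op 2 [order #2] limit_sell(price=105, qty=5): fills=none; bids=[#1:4@95] asks=[#2:5@105]
After op 3 cancel(order #1): fills=none; bids=[-] asks=[#2:5@105]
After op 4 [order #3] limit_buy(price=101, qty=6): fills=none; bids=[#3:6@101] asks=[#2:5@105]
After op 5 [order #4] limit_sell(price=96, qty=4): fills=#3x#4:4@101; bids=[#3:2@101] asks=[#2:5@105]
After op 6 cancel(order #3): fills=none; bids=[-] asks=[#2:5@105]
After op 7 [order #5] limit_sell(price=97, qty=9): fills=none; bids=[-] asks=[#5:9@97 #2:5@105]
After op 8 [order #6] market_sell(qty=7): fills=none; bids=[-] asks=[#5:9@97 #2:5@105]
After op 9 [order #7] market_buy(qty=7): fills=#7x#5:7@97; bids=[-] asks=[#5:2@97 #2:5@105]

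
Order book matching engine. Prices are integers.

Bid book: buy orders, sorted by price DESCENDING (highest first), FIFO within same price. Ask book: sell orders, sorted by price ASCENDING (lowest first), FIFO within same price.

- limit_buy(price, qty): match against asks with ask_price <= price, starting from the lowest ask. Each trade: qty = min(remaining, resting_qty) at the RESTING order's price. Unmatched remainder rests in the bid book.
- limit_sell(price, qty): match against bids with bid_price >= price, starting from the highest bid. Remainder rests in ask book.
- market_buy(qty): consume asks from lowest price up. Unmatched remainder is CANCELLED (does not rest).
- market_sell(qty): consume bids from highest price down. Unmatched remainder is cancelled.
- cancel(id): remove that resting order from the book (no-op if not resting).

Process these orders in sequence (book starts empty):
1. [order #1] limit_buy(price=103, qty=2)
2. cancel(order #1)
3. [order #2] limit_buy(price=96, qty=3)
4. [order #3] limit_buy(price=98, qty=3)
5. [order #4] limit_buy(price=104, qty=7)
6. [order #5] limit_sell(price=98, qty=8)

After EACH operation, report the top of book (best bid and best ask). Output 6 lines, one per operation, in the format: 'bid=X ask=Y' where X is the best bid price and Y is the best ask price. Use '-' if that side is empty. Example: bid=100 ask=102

Answer: bid=103 ask=-
bid=- ask=-
bid=96 ask=-
bid=98 ask=-
bid=104 ask=-
bid=98 ask=-

Derivation:
After op 1 [order #1] limit_buy(price=103, qty=2): fills=none; bids=[#1:2@103] asks=[-]
After op 2 cancel(order #1): fills=none; bids=[-] asks=[-]
After op 3 [order #2] limit_buy(price=96, qty=3): fills=none; bids=[#2:3@96] asks=[-]
After op 4 [order #3] limit_buy(price=98, qty=3): fills=none; bids=[#3:3@98 #2:3@96] asks=[-]
After op 5 [order #4] limit_buy(price=104, qty=7): fills=none; bids=[#4:7@104 #3:3@98 #2:3@96] asks=[-]
After op 6 [order #5] limit_sell(price=98, qty=8): fills=#4x#5:7@104 #3x#5:1@98; bids=[#3:2@98 #2:3@96] asks=[-]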